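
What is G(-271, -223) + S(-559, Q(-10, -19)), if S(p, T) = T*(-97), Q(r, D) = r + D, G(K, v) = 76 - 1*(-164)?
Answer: 3053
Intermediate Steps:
G(K, v) = 240 (G(K, v) = 76 + 164 = 240)
Q(r, D) = D + r
S(p, T) = -97*T
G(-271, -223) + S(-559, Q(-10, -19)) = 240 - 97*(-19 - 10) = 240 - 97*(-29) = 240 + 2813 = 3053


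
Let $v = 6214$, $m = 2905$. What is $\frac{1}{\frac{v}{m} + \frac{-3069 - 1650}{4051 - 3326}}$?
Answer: $- \frac{421225}{1840709} \approx -0.22884$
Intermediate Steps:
$\frac{1}{\frac{v}{m} + \frac{-3069 - 1650}{4051 - 3326}} = \frac{1}{\frac{6214}{2905} + \frac{-3069 - 1650}{4051 - 3326}} = \frac{1}{6214 \cdot \frac{1}{2905} - \frac{4719}{725}} = \frac{1}{\frac{6214}{2905} - \frac{4719}{725}} = \frac{1}{- \frac{1840709}{421225}} = - \frac{421225}{1840709}$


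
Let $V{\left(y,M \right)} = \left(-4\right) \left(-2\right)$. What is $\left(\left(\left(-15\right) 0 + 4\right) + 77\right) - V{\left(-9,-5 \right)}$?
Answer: $73$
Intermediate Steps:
$V{\left(y,M \right)} = 8$
$\left(\left(\left(-15\right) 0 + 4\right) + 77\right) - V{\left(-9,-5 \right)} = \left(\left(\left(-15\right) 0 + 4\right) + 77\right) - 8 = \left(\left(0 + 4\right) + 77\right) - 8 = \left(4 + 77\right) - 8 = 81 - 8 = 73$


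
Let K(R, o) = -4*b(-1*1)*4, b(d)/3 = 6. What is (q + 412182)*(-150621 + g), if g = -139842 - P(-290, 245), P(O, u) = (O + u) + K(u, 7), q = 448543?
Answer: -249722144250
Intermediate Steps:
b(d) = 18 (b(d) = 3*6 = 18)
K(R, o) = -288 (K(R, o) = -4*18*4 = -72*4 = -288)
P(O, u) = -288 + O + u (P(O, u) = (O + u) - 288 = -288 + O + u)
g = -139509 (g = -139842 - (-288 - 290 + 245) = -139842 - 1*(-333) = -139842 + 333 = -139509)
(q + 412182)*(-150621 + g) = (448543 + 412182)*(-150621 - 139509) = 860725*(-290130) = -249722144250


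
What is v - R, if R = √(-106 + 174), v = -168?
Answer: -168 - 2*√17 ≈ -176.25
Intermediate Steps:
R = 2*√17 (R = √68 = 2*√17 ≈ 8.2462)
v - R = -168 - 2*√17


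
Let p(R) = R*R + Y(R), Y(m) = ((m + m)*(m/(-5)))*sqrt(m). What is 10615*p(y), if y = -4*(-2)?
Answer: 679360 - 543488*sqrt(2) ≈ -89248.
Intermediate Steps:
y = 8
Y(m) = -2*m**(5/2)/5 (Y(m) = ((2*m)*(m*(-1/5)))*sqrt(m) = ((2*m)*(-m/5))*sqrt(m) = (-2*m**2/5)*sqrt(m) = -2*m**(5/2)/5)
p(R) = R**2 - 2*R**(5/2)/5 (p(R) = R*R - 2*R**(5/2)/5 = R**2 - 2*R**(5/2)/5)
10615*p(y) = 10615*(8**2 - 256*sqrt(2)/5) = 10615*(64 - 256*sqrt(2)/5) = 679360 - 543488*sqrt(2)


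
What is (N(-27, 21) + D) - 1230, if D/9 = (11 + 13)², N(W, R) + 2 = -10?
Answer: 3942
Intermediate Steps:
N(W, R) = -12 (N(W, R) = -2 - 10 = -12)
D = 5184 (D = 9*(11 + 13)² = 9*24² = 9*576 = 5184)
(N(-27, 21) + D) - 1230 = (-12 + 5184) - 1230 = 5172 - 1230 = 3942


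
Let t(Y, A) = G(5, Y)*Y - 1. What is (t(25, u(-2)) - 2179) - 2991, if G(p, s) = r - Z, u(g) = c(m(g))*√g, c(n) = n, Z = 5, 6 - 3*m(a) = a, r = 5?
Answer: -5171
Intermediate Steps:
m(a) = 2 - a/3
u(g) = √g*(2 - g/3) (u(g) = (2 - g/3)*√g = √g*(2 - g/3))
G(p, s) = 0 (G(p, s) = 5 - 1*5 = 5 - 5 = 0)
t(Y, A) = -1 (t(Y, A) = 0*Y - 1 = 0 - 1 = -1)
(t(25, u(-2)) - 2179) - 2991 = (-1 - 2179) - 2991 = -2180 - 2991 = -5171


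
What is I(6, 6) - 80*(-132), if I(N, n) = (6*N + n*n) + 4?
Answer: 10636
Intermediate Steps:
I(N, n) = 4 + n² + 6*N (I(N, n) = (6*N + n²) + 4 = (n² + 6*N) + 4 = 4 + n² + 6*N)
I(6, 6) - 80*(-132) = (4 + 6² + 6*6) - 80*(-132) = (4 + 36 + 36) + 10560 = 76 + 10560 = 10636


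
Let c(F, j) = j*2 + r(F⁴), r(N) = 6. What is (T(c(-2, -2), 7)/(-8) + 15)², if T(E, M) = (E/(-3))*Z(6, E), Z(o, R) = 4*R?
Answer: 2209/9 ≈ 245.44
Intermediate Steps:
c(F, j) = 6 + 2*j (c(F, j) = j*2 + 6 = 2*j + 6 = 6 + 2*j)
T(E, M) = -4*E²/3 (T(E, M) = (E/(-3))*(4*E) = (E*(-⅓))*(4*E) = (-E/3)*(4*E) = -4*E²/3)
(T(c(-2, -2), 7)/(-8) + 15)² = (-4*(6 + 2*(-2))²/3/(-8) + 15)² = (-4*(6 - 4)²/3*(-⅛) + 15)² = (-4/3*2²*(-⅛) + 15)² = (-4/3*4*(-⅛) + 15)² = (-16/3*(-⅛) + 15)² = (⅔ + 15)² = (47/3)² = 2209/9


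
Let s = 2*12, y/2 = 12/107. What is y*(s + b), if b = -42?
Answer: -432/107 ≈ -4.0374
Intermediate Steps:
y = 24/107 (y = 2*(12/107) = 24/107 ≈ 0.22430)
s = 24
y*(s + b) = 24*(24 - 42)/107 = (24/107)*(-18) = -432/107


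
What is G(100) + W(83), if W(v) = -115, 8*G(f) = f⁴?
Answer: 12499885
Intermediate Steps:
G(f) = f⁴/8
G(100) + W(83) = (⅛)*100⁴ - 115 = (⅛)*100000000 - 115 = 12500000 - 115 = 12499885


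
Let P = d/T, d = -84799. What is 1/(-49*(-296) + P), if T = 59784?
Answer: 59784/867022337 ≈ 6.8953e-5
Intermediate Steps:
P = -84799/59784 ≈ -1.4184
1/(-49*(-296) + P) = 1/(-49*(-296) - 84799/59784) = 1/(14504 - 84799/59784) = 1/(867022337/59784) = 59784/867022337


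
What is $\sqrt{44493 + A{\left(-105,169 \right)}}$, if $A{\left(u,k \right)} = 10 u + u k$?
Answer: $\sqrt{25698} \approx 160.31$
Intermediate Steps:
$A{\left(u,k \right)} = 10 u + k u$
$\sqrt{44493 + A{\left(-105,169 \right)}} = \sqrt{44493 - 105 \left(10 + 169\right)} = \sqrt{44493 - 18795} = \sqrt{25698}$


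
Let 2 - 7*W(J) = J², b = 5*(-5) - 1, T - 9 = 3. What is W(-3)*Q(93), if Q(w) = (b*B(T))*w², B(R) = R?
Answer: 2698488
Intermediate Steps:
T = 12 (T = 9 + 3 = 12)
b = -26 (b = -25 - 1 = -26)
W(J) = 2/7 - J²/7
Q(w) = -312*w² (Q(w) = (-26*12)*w² = -312*w²)
W(-3)*Q(93) = (2/7 - ⅐*(-3)²)*(-312*93²) = (2/7 - ⅐*9)*(-312*8649) = (2/7 - 9/7)*(-2698488) = -1*(-2698488) = 2698488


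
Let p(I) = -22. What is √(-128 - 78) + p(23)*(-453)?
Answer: 9966 + I*√206 ≈ 9966.0 + 14.353*I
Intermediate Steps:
√(-128 - 78) + p(23)*(-453) = √(-128 - 78) - 22*(-453) = √(-206) + 9966 = I*√206 + 9966 = 9966 + I*√206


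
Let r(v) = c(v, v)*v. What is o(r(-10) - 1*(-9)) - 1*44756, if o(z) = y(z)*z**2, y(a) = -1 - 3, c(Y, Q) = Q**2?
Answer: -3973080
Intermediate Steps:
y(a) = -4
r(v) = v**3 (r(v) = v**2*v = v**3)
o(z) = -4*z**2
o(r(-10) - 1*(-9)) - 1*44756 = -4*((-10)**3 - 1*(-9))**2 - 1*44756 = -4*(-1000 + 9)**2 - 44756 = -4*(-991)**2 - 44756 = -4*982081 - 44756 = -3928324 - 44756 = -3973080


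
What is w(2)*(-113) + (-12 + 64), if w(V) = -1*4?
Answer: 504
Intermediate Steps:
w(V) = -4
w(2)*(-113) + (-12 + 64) = -4*(-113) + (-12 + 64) = 452 + 52 = 504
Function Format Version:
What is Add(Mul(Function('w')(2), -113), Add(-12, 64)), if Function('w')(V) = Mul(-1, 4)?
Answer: 504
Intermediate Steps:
Function('w')(V) = -4
Add(Mul(Function('w')(2), -113), Add(-12, 64)) = Add(Mul(-4, -113), Add(-12, 64)) = Add(452, 52) = 504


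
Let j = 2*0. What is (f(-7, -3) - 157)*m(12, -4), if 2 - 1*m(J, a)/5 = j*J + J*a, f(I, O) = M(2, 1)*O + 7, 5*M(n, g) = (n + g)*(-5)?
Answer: -35250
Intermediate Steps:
M(n, g) = -g - n (M(n, g) = ((n + g)*(-5))/5 = ((g + n)*(-5))/5 = (-5*g - 5*n)/5 = -g - n)
j = 0
f(I, O) = 7 - 3*O (f(I, O) = (-1*1 - 1*2)*O + 7 = (-1 - 2)*O + 7 = -3*O + 7 = 7 - 3*O)
m(J, a) = 10 - 5*J*a (m(J, a) = 10 - 5*(0*J + J*a) = 10 - 5*(0 + J*a) = 10 - 5*J*a)
(f(-7, -3) - 157)*m(12, -4) = ((7 - 3*(-3)) - 157)*(10 - 5*12*(-4)) = ((7 + 9) - 157)*(10 + 240) = (16 - 157)*250 = -141*250 = -35250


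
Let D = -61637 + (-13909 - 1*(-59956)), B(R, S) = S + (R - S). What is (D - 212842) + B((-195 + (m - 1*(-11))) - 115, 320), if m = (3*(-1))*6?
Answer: -228749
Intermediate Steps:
m = -18 (m = -3*6 = -18)
B(R, S) = R
D = -15590 (D = -61637 + (-13909 + 59956) = -61637 + 46047 = -15590)
(D - 212842) + B((-195 + (m - 1*(-11))) - 115, 320) = (-15590 - 212842) + ((-195 + (-18 - 1*(-11))) - 115) = -228432 + ((-195 + (-18 + 11)) - 115) = -228432 + ((-195 - 7) - 115) = -228432 + (-202 - 115) = -228432 - 317 = -228749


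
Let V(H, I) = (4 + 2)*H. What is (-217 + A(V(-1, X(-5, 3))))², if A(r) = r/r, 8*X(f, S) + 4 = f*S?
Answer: 46656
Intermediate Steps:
X(f, S) = -½ + S*f/8 (X(f, S) = -½ + (f*S)/8 = -½ + (S*f)/8 = -½ + S*f/8)
V(H, I) = 6*H
A(r) = 1
(-217 + A(V(-1, X(-5, 3))))² = (-217 + 1)² = (-216)² = 46656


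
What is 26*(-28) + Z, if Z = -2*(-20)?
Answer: -688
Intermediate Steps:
Z = 40
26*(-28) + Z = 26*(-28) + 40 = -728 + 40 = -688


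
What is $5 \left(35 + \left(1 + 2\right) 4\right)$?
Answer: $235$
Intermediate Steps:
$5 \left(35 + \left(1 + 2\right) 4\right) = 5 \left(35 + 3 \cdot 4\right) = 5 \left(35 + 12\right) = 5 \cdot 47 = 235$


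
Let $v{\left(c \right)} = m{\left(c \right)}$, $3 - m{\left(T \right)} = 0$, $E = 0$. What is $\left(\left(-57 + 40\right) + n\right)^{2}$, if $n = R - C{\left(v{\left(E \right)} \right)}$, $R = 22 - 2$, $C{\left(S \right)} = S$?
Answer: $0$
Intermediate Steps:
$m{\left(T \right)} = 3$ ($m{\left(T \right)} = 3 - 0 = 3 + 0 = 3$)
$v{\left(c \right)} = 3$
$R = 20$
$n = 17$ ($n = 20 - 3 = 17$)
$\left(\left(-57 + 40\right) + n\right)^{2} = \left(\left(-57 + 40\right) + 17\right)^{2} = \left(-17 + 17\right)^{2} = 0^{2} = 0$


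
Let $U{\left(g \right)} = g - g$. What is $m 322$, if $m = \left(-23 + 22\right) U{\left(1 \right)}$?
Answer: $0$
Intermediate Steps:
$U{\left(g \right)} = 0$
$m = 0$ ($m = \left(-23 + 22\right) 0 = \left(-1\right) 0 = 0$)
$m 322 = 0 \cdot 322 = 0$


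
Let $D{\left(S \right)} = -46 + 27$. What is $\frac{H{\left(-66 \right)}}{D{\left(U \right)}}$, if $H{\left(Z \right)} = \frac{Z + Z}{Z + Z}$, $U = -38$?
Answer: $- \frac{1}{19} \approx -0.052632$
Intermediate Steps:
$D{\left(S \right)} = -19$
$H{\left(Z \right)} = 1$ ($H{\left(Z \right)} = \frac{2 Z}{2 Z} = 2 Z \frac{1}{2 Z} = 1$)
$\frac{H{\left(-66 \right)}}{D{\left(U \right)}} = 1 \frac{1}{-19} = 1 \left(- \frac{1}{19}\right) = - \frac{1}{19}$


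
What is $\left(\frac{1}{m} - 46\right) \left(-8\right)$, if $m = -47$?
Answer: $\frac{17304}{47} \approx 368.17$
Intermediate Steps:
$\left(\frac{1}{m} - 46\right) \left(-8\right) = \left(\frac{1}{-47} - 46\right) \left(-8\right) = \left(- \frac{1}{47} - 46\right) \left(-8\right) = \left(- \frac{2163}{47}\right) \left(-8\right) = \frac{17304}{47}$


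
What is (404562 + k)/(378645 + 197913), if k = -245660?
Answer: 79451/288279 ≈ 0.27560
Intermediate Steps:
(404562 + k)/(378645 + 197913) = (404562 - 245660)/(378645 + 197913) = 158902/576558 = 158902*(1/576558) = 79451/288279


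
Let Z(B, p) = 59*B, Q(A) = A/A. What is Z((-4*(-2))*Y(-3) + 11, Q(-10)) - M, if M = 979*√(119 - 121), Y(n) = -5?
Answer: -1711 - 979*I*√2 ≈ -1711.0 - 1384.5*I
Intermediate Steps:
Q(A) = 1
M = 979*I*√2 (M = 979*√(-2) = 979*(I*√2) = 979*I*√2 ≈ 1384.5*I)
Z((-4*(-2))*Y(-3) + 11, Q(-10)) - M = 59*(-4*(-2)*(-5) + 11) - 979*I*√2 = 59*(8*(-5) + 11) - 979*I*√2 = 59*(-40 + 11) - 979*I*√2 = 59*(-29) - 979*I*√2 = -1711 - 979*I*√2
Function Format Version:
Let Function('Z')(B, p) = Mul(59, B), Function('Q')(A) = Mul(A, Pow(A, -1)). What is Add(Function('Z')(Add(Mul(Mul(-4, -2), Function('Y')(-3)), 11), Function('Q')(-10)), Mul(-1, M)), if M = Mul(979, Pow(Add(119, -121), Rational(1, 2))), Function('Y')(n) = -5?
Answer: Add(-1711, Mul(-979, I, Pow(2, Rational(1, 2)))) ≈ Add(-1711.0, Mul(-1384.5, I))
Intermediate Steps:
Function('Q')(A) = 1
M = Mul(979, I, Pow(2, Rational(1, 2))) (M = Mul(979, Pow(-2, Rational(1, 2))) = Mul(979, Mul(I, Pow(2, Rational(1, 2)))) = Mul(979, I, Pow(2, Rational(1, 2))) ≈ Mul(1384.5, I))
Add(Function('Z')(Add(Mul(Mul(-4, -2), Function('Y')(-3)), 11), Function('Q')(-10)), Mul(-1, M)) = Add(Mul(59, Add(Mul(Mul(-4, -2), -5), 11)), Mul(-1, Mul(979, I, Pow(2, Rational(1, 2))))) = Add(Mul(59, Add(Mul(8, -5), 11)), Mul(-979, I, Pow(2, Rational(1, 2)))) = Add(Mul(59, Add(-40, 11)), Mul(-979, I, Pow(2, Rational(1, 2)))) = Add(Mul(59, -29), Mul(-979, I, Pow(2, Rational(1, 2)))) = Add(-1711, Mul(-979, I, Pow(2, Rational(1, 2))))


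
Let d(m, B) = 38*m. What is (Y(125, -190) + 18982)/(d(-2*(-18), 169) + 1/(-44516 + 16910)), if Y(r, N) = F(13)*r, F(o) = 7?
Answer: 548172342/37765007 ≈ 14.515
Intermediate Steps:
Y(r, N) = 7*r
(Y(125, -190) + 18982)/(d(-2*(-18), 169) + 1/(-44516 + 16910)) = (7*125 + 18982)/(38*(-2*(-18)) + 1/(-44516 + 16910)) = (875 + 18982)/(38*36 + 1/(-27606)) = 19857/(1368 - 1/27606) = 19857/(37765007/27606) = 19857*(27606/37765007) = 548172342/37765007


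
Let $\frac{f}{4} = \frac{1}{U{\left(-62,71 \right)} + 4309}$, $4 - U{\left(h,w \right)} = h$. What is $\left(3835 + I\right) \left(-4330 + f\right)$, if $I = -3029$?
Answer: $- \frac{15268659276}{4375} \approx -3.49 \cdot 10^{6}$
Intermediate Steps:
$U{\left(h,w \right)} = 4 - h$
$f = \frac{4}{4375}$ ($f = \frac{4}{\left(4 - -62\right) + 4309} = \frac{4}{\left(4 + 62\right) + 4309} = \frac{4}{66 + 4309} = \frac{4}{4375} \approx 0.00091429$)
$\left(3835 + I\right) \left(-4330 + f\right) = \left(3835 - 3029\right) \left(-4330 + \frac{4}{4375}\right) = 806 \left(- \frac{18943746}{4375}\right) = - \frac{15268659276}{4375}$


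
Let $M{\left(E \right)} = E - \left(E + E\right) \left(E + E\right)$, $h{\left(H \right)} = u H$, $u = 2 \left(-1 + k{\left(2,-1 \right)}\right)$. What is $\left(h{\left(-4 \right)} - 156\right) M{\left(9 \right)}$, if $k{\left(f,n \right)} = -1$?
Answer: $44100$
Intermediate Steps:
$u = -4$ ($u = 2 \left(-1 - 1\right) = 2 \left(-2\right) = -4$)
$h{\left(H \right)} = - 4 H$
$M{\left(E \right)} = E - 4 E^{2}$ ($M{\left(E \right)} = E - 2 E 2 E = E - 4 E^{2}$)
$\left(h{\left(-4 \right)} - 156\right) M{\left(9 \right)} = \left(\left(-4\right) \left(-4\right) - 156\right) 9 \left(1 - 36\right) = \left(16 - 156\right) 9 \left(1 - 36\right) = - 140 \cdot 9 \left(-35\right) = \left(-140\right) \left(-315\right) = 44100$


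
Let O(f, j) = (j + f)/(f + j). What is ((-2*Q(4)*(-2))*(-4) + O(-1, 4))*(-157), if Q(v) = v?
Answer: 9891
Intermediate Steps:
O(f, j) = 1 (O(f, j) = (f + j)/(f + j) = 1)
((-2*Q(4)*(-2))*(-4) + O(-1, 4))*(-157) = ((-2*4*(-2))*(-4) + 1)*(-157) = (-8*(-2)*(-4) + 1)*(-157) = (16*(-4) + 1)*(-157) = (-64 + 1)*(-157) = -63*(-157) = 9891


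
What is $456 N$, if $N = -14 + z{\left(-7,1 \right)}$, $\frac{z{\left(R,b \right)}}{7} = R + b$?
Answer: $-25536$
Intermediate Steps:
$z{\left(R,b \right)} = 7 R + 7 b$ ($z{\left(R,b \right)} = 7 \left(R + b\right) = 7 R + 7 b$)
$N = -56$ ($N = -14 + \left(7 \left(-7\right) + 7 \cdot 1\right) = -14 + \left(-49 + 7\right) = -14 - 42 = -56$)
$456 N = 456 \left(-56\right) = -25536$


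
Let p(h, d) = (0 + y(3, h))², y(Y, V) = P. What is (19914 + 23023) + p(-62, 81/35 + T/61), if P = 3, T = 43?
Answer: 42946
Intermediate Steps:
y(Y, V) = 3
p(h, d) = 9 (p(h, d) = (0 + 3)² = 3² = 9)
(19914 + 23023) + p(-62, 81/35 + T/61) = (19914 + 23023) + 9 = 42937 + 9 = 42946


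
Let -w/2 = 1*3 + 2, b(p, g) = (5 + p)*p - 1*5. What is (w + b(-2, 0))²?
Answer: 441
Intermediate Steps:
b(p, g) = -5 + p*(5 + p) (b(p, g) = p*(5 + p) - 5 = -5 + p*(5 + p))
w = -10 (w = -2*(1*3 + 2) = -2*(3 + 2) = -2*5 = -10)
(w + b(-2, 0))² = (-10 + (-5 + (-2)² + 5*(-2)))² = (-10 + (-5 + 4 - 10))² = (-10 - 11)² = (-21)² = 441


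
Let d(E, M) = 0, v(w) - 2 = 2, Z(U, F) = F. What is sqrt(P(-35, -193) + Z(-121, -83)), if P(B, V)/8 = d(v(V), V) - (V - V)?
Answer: I*sqrt(83) ≈ 9.1104*I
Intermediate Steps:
v(w) = 4 (v(w) = 2 + 2 = 4)
P(B, V) = 0 (P(B, V) = 8*(0 - (V - V)) = 8*(0 - 1*0) = 8*(0 + 0) = 8*0 = 0)
sqrt(P(-35, -193) + Z(-121, -83)) = sqrt(0 - 83) = sqrt(-83) = I*sqrt(83)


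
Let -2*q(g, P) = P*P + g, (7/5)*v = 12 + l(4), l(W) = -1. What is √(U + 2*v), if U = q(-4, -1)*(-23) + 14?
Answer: I*√938/14 ≈ 2.1876*I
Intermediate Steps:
v = 55/7 (v = 5*(12 - 1)/7 = (5/7)*11 = 55/7 ≈ 7.8571)
q(g, P) = -g/2 - P²/2 (q(g, P) = -(P*P + g)/2 = -(P² + g)/2 = -(g + P²)/2 = -g/2 - P²/2)
U = -41/2 (U = (-½*(-4) - ½*(-1)²)*(-23) + 14 = (2 - ½*1)*(-23) + 14 = (2 - ½)*(-23) + 14 = (3/2)*(-23) + 14 = -69/2 + 14 = -41/2 ≈ -20.500)
√(U + 2*v) = √(-41/2 + 2*(55/7)) = √(-41/2 + 110/7) = √(-67/14) = I*√938/14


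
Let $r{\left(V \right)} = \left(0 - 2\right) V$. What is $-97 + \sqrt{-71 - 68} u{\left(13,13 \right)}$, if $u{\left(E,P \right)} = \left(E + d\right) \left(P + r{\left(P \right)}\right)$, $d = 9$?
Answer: $-97 - 286 i \sqrt{139} \approx -97.0 - 3371.9 i$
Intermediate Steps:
$r{\left(V \right)} = - 2 V$
$u{\left(E,P \right)} = - P \left(9 + E\right)$ ($u{\left(E,P \right)} = \left(E + 9\right) \left(P - 2 P\right) = \left(9 + E\right) \left(- P\right) = - P \left(9 + E\right)$)
$-97 + \sqrt{-71 - 68} u{\left(13,13 \right)} = -97 + \sqrt{-71 - 68} \cdot 13 \left(-9 - 13\right) = -97 + \sqrt{-139} \cdot 13 \left(-9 - 13\right) = -97 + i \sqrt{139} \cdot 13 \left(-22\right) = -97 + i \sqrt{139} \left(-286\right) = -97 - 286 i \sqrt{139}$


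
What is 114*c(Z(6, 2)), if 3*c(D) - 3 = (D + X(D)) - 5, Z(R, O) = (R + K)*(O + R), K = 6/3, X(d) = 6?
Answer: 2584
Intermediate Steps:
K = 2 (K = 6*(⅓) = 2)
Z(R, O) = (2 + R)*(O + R) (Z(R, O) = (R + 2)*(O + R) = (2 + R)*(O + R))
c(D) = 4/3 + D/3 (c(D) = 1 + ((D + 6) - 5)/3 = 1 + ((6 + D) - 5)/3 = 1 + (1 + D)/3 = 1 + (⅓ + D/3) = 4/3 + D/3)
114*c(Z(6, 2)) = 114*(4/3 + (6² + 2*2 + 2*6 + 2*6)/3) = 114*(4/3 + (36 + 4 + 12 + 12)/3) = 114*(4/3 + (⅓)*64) = 114*(4/3 + 64/3) = 114*(68/3) = 2584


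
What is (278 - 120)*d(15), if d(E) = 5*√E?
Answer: 790*√15 ≈ 3059.7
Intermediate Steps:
(278 - 120)*d(15) = (278 - 120)*(5*√15) = 158*(5*√15) = 790*√15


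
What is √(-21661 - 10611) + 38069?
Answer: 38069 + 4*I*√2017 ≈ 38069.0 + 179.64*I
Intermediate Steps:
√(-21661 - 10611) + 38069 = √(-32272) + 38069 = 4*I*√2017 + 38069 = 38069 + 4*I*√2017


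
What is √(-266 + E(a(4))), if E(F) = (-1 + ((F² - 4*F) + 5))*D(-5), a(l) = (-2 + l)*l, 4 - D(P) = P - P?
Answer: I*√122 ≈ 11.045*I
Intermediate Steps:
D(P) = 4 (D(P) = 4 - (P - P) = 4 - 1*0 = 4 + 0 = 4)
a(l) = l*(-2 + l)
E(F) = 16 - 16*F + 4*F² (E(F) = (-1 + ((F² - 4*F) + 5))*4 = (-1 + (5 + F² - 4*F))*4 = (4 + F² - 4*F)*4 = 16 - 16*F + 4*F²)
√(-266 + E(a(4))) = √(-266 + (16 - 64*(-2 + 4) + 4*(4*(-2 + 4))²)) = √(-266 + (16 - 64*2 + 4*(4*2)²)) = √(-266 + (16 - 16*8 + 4*8²)) = √(-266 + (16 - 128 + 4*64)) = √(-266 + (16 - 128 + 256)) = √(-266 + 144) = √(-122) = I*√122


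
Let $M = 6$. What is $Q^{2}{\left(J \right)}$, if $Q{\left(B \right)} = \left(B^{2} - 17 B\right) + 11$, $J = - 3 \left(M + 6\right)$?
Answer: $3682561$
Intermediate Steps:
$J = -36$ ($J = - 3 \left(6 + 6\right) = \left(-3\right) 12 = -36$)
$Q{\left(B \right)} = 11 + B^{2} - 17 B$
$Q^{2}{\left(J \right)} = \left(11 + \left(-36\right)^{2} - -612\right)^{2} = \left(11 + 1296 + 612\right)^{2} = 1919^{2} = 3682561$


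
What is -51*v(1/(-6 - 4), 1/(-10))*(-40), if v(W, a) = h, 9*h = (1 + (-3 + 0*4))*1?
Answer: -1360/3 ≈ -453.33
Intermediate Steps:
h = -2/9 (h = ((1 + (-3 + 0*4))*1)/9 = ((1 + (-3 + 0))*1)/9 = ((1 - 3)*1)/9 = (-2*1)/9 = (⅑)*(-2) = -2/9 ≈ -0.22222)
v(W, a) = -2/9
-51*v(1/(-6 - 4), 1/(-10))*(-40) = -51*(-2/9)*(-40) = (34/3)*(-40) = -1360/3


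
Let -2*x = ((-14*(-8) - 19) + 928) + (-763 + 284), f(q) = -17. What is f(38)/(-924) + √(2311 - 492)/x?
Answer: 17/924 - √1819/271 ≈ -0.13898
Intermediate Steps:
x = -271 (x = -(((-14*(-8) - 19) + 928) + (-763 + 284))/2 = -(((112 - 19) + 928) - 479)/2 = -((93 + 928) - 479)/2 = -(1021 - 479)/2 = -½*542 = -271)
f(38)/(-924) + √(2311 - 492)/x = -17/(-924) + √(2311 - 492)/(-271) = -17*(-1/924) + √1819*(-1/271) = 17/924 - √1819/271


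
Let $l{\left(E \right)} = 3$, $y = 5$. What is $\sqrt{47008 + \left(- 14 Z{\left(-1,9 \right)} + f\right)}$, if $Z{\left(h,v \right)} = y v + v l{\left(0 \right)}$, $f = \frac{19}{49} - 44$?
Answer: $\frac{3 \sqrt{250207}}{7} \approx 214.37$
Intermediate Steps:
$f = - \frac{2137}{49}$ ($f = 19 \cdot \frac{1}{49} - 44 = \frac{19}{49} - 44 = - \frac{2137}{49} \approx -43.612$)
$Z{\left(h,v \right)} = 8 v$ ($Z{\left(h,v \right)} = 5 v + v 3 = 5 v + 3 v = 8 v$)
$\sqrt{47008 + \left(- 14 Z{\left(-1,9 \right)} + f\right)} = \sqrt{47008 - \left(\frac{2137}{49} + 14 \cdot 8 \cdot 9\right)} = \sqrt{47008 - \frac{51529}{49}} = \sqrt{\frac{2251863}{49}} = \frac{3 \sqrt{250207}}{7}$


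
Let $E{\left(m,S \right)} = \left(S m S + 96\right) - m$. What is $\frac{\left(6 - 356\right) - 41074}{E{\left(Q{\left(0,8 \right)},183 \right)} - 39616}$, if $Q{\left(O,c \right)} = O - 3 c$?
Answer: $\frac{2589}{52702} \approx 0.049125$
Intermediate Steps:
$E{\left(m,S \right)} = 96 - m + m S^{2}$ ($E{\left(m,S \right)} = \left(m S^{2} + 96\right) - m = \left(96 + m S^{2}\right) - m = 96 - m + m S^{2}$)
$\frac{\left(6 - 356\right) - 41074}{E{\left(Q{\left(0,8 \right)},183 \right)} - 39616} = \frac{\left(6 - 356\right) - 41074}{\left(96 - \left(0 - 24\right) + \left(0 - 24\right) 183^{2}\right) - 39616} = \frac{\left(6 - 356\right) - 41074}{\left(96 - \left(0 - 24\right) + \left(0 - 24\right) 33489\right) - 39616} = \frac{-350 - 41074}{\left(96 - -24 - 803736\right) - 39616} = - \frac{41424}{\left(96 + 24 - 803736\right) - 39616} = - \frac{41424}{-803616 - 39616} = - \frac{41424}{-843232} = \left(-41424\right) \left(- \frac{1}{843232}\right) = \frac{2589}{52702}$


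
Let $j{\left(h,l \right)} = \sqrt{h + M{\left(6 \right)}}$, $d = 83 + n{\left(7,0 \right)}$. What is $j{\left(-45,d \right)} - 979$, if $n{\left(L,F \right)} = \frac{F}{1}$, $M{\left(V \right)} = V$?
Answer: $-979 + i \sqrt{39} \approx -979.0 + 6.245 i$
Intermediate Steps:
$n{\left(L,F \right)} = F$ ($n{\left(L,F \right)} = F 1 = F$)
$d = 83$ ($d = 83 + 0 = 83$)
$j{\left(h,l \right)} = \sqrt{6 + h}$ ($j{\left(h,l \right)} = \sqrt{h + 6} = \sqrt{6 + h}$)
$j{\left(-45,d \right)} - 979 = \sqrt{6 - 45} - 979 = \sqrt{-39} - 979 = i \sqrt{39} - 979 = -979 + i \sqrt{39}$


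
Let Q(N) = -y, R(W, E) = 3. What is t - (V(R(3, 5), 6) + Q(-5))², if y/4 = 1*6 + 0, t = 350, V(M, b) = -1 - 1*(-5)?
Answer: -50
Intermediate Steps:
V(M, b) = 4 (V(M, b) = -1 + 5 = 4)
y = 24 (y = 4*(1*6 + 0) = 4*(6 + 0) = 4*6 = 24)
Q(N) = -24 (Q(N) = -1*24 = -24)
t - (V(R(3, 5), 6) + Q(-5))² = 350 - (4 - 24)² = 350 - 1*(-20)² = 350 - 1*400 = 350 - 400 = -50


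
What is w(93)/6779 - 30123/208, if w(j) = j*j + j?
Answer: -202385481/1410032 ≈ -143.53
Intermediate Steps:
w(j) = j + j² (w(j) = j² + j = j + j²)
w(93)/6779 - 30123/208 = (93*(1 + 93))/6779 - 30123/208 = (93*94)*(1/6779) - 30123*1/208 = 8742*(1/6779) - 30123/208 = 8742/6779 - 30123/208 = -202385481/1410032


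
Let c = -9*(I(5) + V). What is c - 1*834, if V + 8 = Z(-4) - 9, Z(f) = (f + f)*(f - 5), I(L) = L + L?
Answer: -1419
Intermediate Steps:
I(L) = 2*L
Z(f) = 2*f*(-5 + f) (Z(f) = (2*f)*(-5 + f) = 2*f*(-5 + f))
V = 55 (V = -8 + (2*(-4)*(-5 - 4) - 9) = -8 + (2*(-4)*(-9) - 9) = -8 + (72 - 9) = -8 + 63 = 55)
c = -585 (c = -9*(2*5 + 55) = -9*(10 + 55) = -9*65 = -585)
c - 1*834 = -585 - 1*834 = -585 - 834 = -1419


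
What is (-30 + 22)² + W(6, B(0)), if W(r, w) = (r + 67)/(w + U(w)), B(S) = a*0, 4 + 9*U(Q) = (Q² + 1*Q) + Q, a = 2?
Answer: -401/4 ≈ -100.25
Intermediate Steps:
U(Q) = -4/9 + Q²/9 + 2*Q/9 (U(Q) = -4/9 + ((Q² + 1*Q) + Q)/9 = -4/9 + ((Q² + Q) + Q)/9 = -4/9 + ((Q + Q²) + Q)/9 = -4/9 + (Q² + 2*Q)/9 = -4/9 + (Q²/9 + 2*Q/9) = -4/9 + Q²/9 + 2*Q/9)
B(S) = 0 (B(S) = 2*0 = 0)
W(r, w) = (67 + r)/(-4/9 + w²/9 + 11*w/9) (W(r, w) = (r + 67)/(w + (-4/9 + w²/9 + 2*w/9)) = (67 + r)/(-4/9 + w²/9 + 11*w/9))
(-30 + 22)² + W(6, B(0)) = (-30 + 22)² + 9*(67 + 6)/(-4 + 0² + 11*0) = (-8)² + 9*73/(-4 + 0 + 0) = 64 + 9*73/(-4) = 64 + 9*(-¼)*73 = 64 - 657/4 = -401/4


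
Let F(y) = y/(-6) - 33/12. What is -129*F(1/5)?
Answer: 7181/20 ≈ 359.05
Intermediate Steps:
F(y) = -11/4 - y/6 (F(y) = y*(-⅙) - 33*1/12 = -y/6 - 11/4 = -11/4 - y/6)
-129*F(1/5) = -129*(-11/4 - ⅙/5) = -129*(-11/4 - ⅙*⅕) = -129*(-11/4 - 1/30) = -129*(-167/60) = 7181/20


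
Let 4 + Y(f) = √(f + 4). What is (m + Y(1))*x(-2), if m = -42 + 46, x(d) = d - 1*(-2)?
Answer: 0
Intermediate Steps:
x(d) = 2 + d (x(d) = d + 2 = 2 + d)
Y(f) = -4 + √(4 + f) (Y(f) = -4 + √(f + 4) = -4 + √(4 + f))
m = 4
(m + Y(1))*x(-2) = (4 + (-4 + √(4 + 1)))*(2 - 2) = (4 + (-4 + √5))*0 = √5*0 = 0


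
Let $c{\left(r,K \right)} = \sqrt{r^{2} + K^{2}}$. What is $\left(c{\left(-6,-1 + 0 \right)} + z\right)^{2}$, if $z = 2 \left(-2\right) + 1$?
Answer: $\left(3 - \sqrt{37}\right)^{2} \approx 9.5034$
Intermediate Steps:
$z = -3$ ($z = -4 + 1 = -3$)
$c{\left(r,K \right)} = \sqrt{K^{2} + r^{2}}$
$\left(c{\left(-6,-1 + 0 \right)} + z\right)^{2} = \left(\sqrt{\left(-1 + 0\right)^{2} + \left(-6\right)^{2}} - 3\right)^{2} = \left(\sqrt{\left(-1\right)^{2} + 36} - 3\right)^{2} = \left(\sqrt{1 + 36} - 3\right)^{2} = \left(\sqrt{37} - 3\right)^{2} = \left(-3 + \sqrt{37}\right)^{2}$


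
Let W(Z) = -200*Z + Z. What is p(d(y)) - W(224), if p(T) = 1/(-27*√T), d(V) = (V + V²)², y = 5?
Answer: 36106559/810 ≈ 44576.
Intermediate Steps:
W(Z) = -199*Z
p(T) = -1/(27*√T)
p(d(y)) - W(224) = -1/(27*√(5²*(1 + 5)²)) - (-199)*224 = -1/(27*√(25*6²)) - 1*(-44576) = -1/(27*√(25*36)) + 44576 = -1/(27*√900) + 44576 = -1/27*1/30 + 44576 = -1/810 + 44576 = 36106559/810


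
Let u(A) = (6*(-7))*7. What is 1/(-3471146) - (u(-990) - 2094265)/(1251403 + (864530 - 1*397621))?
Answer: 3635259188151/2982255912776 ≈ 1.2190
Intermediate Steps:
u(A) = -294 (u(A) = -42*7 = -294)
1/(-3471146) - (u(-990) - 2094265)/(1251403 + (864530 - 1*397621)) = 1/(-3471146) - (-294 - 2094265)/(1251403 + (864530 - 1*397621)) = -1/3471146 - (-2094559)/(1251403 + (864530 - 397621)) = -1/3471146 - (-2094559)/(1251403 + 466909) = -1/3471146 - (-2094559)/1718312 = -1/3471146 - 1*(-2094559/1718312) = -1/3471146 + 2094559/1718312 = 3635259188151/2982255912776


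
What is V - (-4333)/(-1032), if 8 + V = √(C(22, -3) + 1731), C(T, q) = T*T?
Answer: -12589/1032 + √2215 ≈ 34.865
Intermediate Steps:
C(T, q) = T²
V = -8 + √2215 (V = -8 + √(22² + 1731) = -8 + √(484 + 1731) = -8 + √2215 ≈ 39.064)
V - (-4333)/(-1032) = (-8 + √2215) - (-4333)/(-1032) = (-8 + √2215) - (-4333)*(-1)/1032 = (-8 + √2215) - 1*4333/1032 = (-8 + √2215) - 4333/1032 = -12589/1032 + √2215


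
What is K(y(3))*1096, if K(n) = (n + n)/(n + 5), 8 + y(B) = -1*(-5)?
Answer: -3288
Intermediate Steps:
y(B) = -3 (y(B) = -8 - 1*(-5) = -8 + 5 = -3)
K(n) = 2*n/(5 + n) (K(n) = (2*n)/(5 + n) = 2*n/(5 + n))
K(y(3))*1096 = (2*(-3)/(5 - 3))*1096 = (2*(-3)/2)*1096 = (2*(-3)*(½))*1096 = -3*1096 = -3288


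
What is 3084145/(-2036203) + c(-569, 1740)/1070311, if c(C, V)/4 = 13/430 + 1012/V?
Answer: -61745005525371041/40765124625132765 ≈ -1.5147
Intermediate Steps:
c(C, V) = 26/215 + 4048/V (c(C, V) = 4*(13/430 + 1012/V) = 26/215 + 4048/V)
3084145/(-2036203) + c(-569, 1740)/1070311 = 3084145/(-2036203) + (26/215 + 4048/1740)/1070311 = 3084145*(-1/2036203) + (26/215 + 4048*(1/1740))*(1/1070311) = -3084145/2036203 + (26/215 + 1012/435)*(1/1070311) = -3084145/2036203 + (45778/18705)*(1/1070311) = -3084145/2036203 + 45778/20020167255 = -61745005525371041/40765124625132765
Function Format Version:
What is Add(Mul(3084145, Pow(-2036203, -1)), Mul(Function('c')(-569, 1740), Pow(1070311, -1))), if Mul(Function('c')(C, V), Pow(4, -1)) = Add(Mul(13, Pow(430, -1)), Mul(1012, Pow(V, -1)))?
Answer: Rational(-61745005525371041, 40765124625132765) ≈ -1.5147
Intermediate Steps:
Function('c')(C, V) = Add(Rational(26, 215), Mul(4048, Pow(V, -1))) (Function('c')(C, V) = Mul(4, Add(Mul(13, Pow(430, -1)), Mul(1012, Pow(V, -1)))) = Mul(4, Add(Mul(13, Rational(1, 430)), Mul(1012, Pow(V, -1)))) = Mul(4, Add(Rational(13, 430), Mul(1012, Pow(V, -1)))) = Add(Rational(26, 215), Mul(4048, Pow(V, -1))))
Add(Mul(3084145, Pow(-2036203, -1)), Mul(Function('c')(-569, 1740), Pow(1070311, -1))) = Add(Mul(3084145, Pow(-2036203, -1)), Mul(Add(Rational(26, 215), Mul(4048, Pow(1740, -1))), Pow(1070311, -1))) = Add(Mul(3084145, Rational(-1, 2036203)), Mul(Add(Rational(26, 215), Mul(4048, Rational(1, 1740))), Rational(1, 1070311))) = Add(Rational(-3084145, 2036203), Mul(Add(Rational(26, 215), Rational(1012, 435)), Rational(1, 1070311))) = Add(Rational(-3084145, 2036203), Mul(Rational(45778, 18705), Rational(1, 1070311))) = Add(Rational(-3084145, 2036203), Rational(45778, 20020167255)) = Rational(-61745005525371041, 40765124625132765)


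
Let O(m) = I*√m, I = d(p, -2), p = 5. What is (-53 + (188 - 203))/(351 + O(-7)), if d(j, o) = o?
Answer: -23868/123229 - 136*I*√7/123229 ≈ -0.19369 - 0.0029199*I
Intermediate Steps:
I = -2
O(m) = -2*√m
(-53 + (188 - 203))/(351 + O(-7)) = (-53 + (188 - 203))/(351 - 2*I*√7) = (-53 - 15)/(351 - 2*I*√7) = -68/(351 - 2*I*√7)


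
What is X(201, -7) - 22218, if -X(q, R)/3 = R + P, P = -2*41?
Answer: -21951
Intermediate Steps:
P = -82
X(q, R) = 246 - 3*R (X(q, R) = -3*(R - 82) = -3*(-82 + R) = 246 - 3*R)
X(201, -7) - 22218 = (246 - 3*(-7)) - 22218 = (246 + 21) - 22218 = 267 - 22218 = -21951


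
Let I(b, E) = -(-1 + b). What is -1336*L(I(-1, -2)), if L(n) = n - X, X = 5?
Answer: 4008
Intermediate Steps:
I(b, E) = 1 - b
L(n) = -5 + n (L(n) = n - 1*5 = n - 5 = -5 + n)
-1336*L(I(-1, -2)) = -1336*(-5 + (1 - 1*(-1))) = -1336*(-5 + (1 + 1)) = -1336*(-5 + 2) = -1336*(-3) = 4008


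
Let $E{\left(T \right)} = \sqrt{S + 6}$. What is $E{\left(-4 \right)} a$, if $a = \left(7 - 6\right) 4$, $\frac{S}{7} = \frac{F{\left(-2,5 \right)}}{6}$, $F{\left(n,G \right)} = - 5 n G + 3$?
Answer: $\frac{2 \sqrt{2442}}{3} \approx 32.944$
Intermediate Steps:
$F{\left(n,G \right)} = 3 - 5 G n$ ($F{\left(n,G \right)} = - 5 G n + 3 = 3 - 5 G n$)
$S = \frac{371}{6}$ ($S = 7 \frac{3 - 25 \left(-2\right)}{6} = 7 \left(3 + 50\right) \frac{1}{6} = 7 \cdot 53 \cdot \frac{1}{6} = 7 \cdot \frac{53}{6} = \frac{371}{6} \approx 61.833$)
$a = 4$ ($a = 1 \cdot 4 = 4$)
$E{\left(T \right)} = \frac{\sqrt{2442}}{6}$ ($E{\left(T \right)} = \sqrt{\frac{371}{6} + 6} = \sqrt{\frac{407}{6}} = \frac{\sqrt{2442}}{6}$)
$E{\left(-4 \right)} a = \frac{\sqrt{2442}}{6} \cdot 4 = \frac{2 \sqrt{2442}}{3}$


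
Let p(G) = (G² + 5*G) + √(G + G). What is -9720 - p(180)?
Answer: -43020 - 6*√10 ≈ -43039.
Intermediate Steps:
p(G) = G² + 5*G + √2*√G (p(G) = (G² + 5*G) + √(2*G) = (G² + 5*G) + √2*√G = G² + 5*G + √2*√G)
-9720 - p(180) = -9720 - (180² + 5*180 + √2*√180) = -9720 - (32400 + 900 + √2*(6*√5)) = -9720 - (32400 + 900 + 6*√10) = -9720 - (33300 + 6*√10) = -9720 + (-33300 - 6*√10) = -43020 - 6*√10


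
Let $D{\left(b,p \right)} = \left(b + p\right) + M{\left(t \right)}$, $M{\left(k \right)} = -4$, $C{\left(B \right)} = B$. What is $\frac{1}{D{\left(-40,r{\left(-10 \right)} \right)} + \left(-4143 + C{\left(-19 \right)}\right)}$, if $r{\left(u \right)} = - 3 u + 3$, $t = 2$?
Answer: $- \frac{1}{4173} \approx -0.00023964$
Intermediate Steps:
$r{\left(u \right)} = 3 - 3 u$
$D{\left(b,p \right)} = -4 + b + p$ ($D{\left(b,p \right)} = \left(b + p\right) - 4 = -4 + b + p$)
$\frac{1}{D{\left(-40,r{\left(-10 \right)} \right)} + \left(-4143 + C{\left(-19 \right)}\right)} = \frac{1}{\left(-4 - 40 + \left(3 - -30\right)\right) - 4162} = \frac{1}{\left(-4 - 40 + \left(3 + 30\right)\right) - 4162} = \frac{1}{\left(-4 - 40 + 33\right) - 4162} = \frac{1}{-11 - 4162} = \frac{1}{-4173} = - \frac{1}{4173}$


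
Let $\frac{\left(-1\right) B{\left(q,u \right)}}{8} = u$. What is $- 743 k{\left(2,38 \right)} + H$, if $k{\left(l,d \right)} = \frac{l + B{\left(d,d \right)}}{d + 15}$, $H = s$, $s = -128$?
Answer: $\frac{217602}{53} \approx 4105.7$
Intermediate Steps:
$B{\left(q,u \right)} = - 8 u$
$H = -128$
$k{\left(l,d \right)} = \frac{l - 8 d}{15 + d}$ ($k{\left(l,d \right)} = \frac{l - 8 d}{d + 15} = \frac{l - 8 d}{15 + d}$)
$- 743 k{\left(2,38 \right)} + H = - 743 \frac{2 - 304}{15 + 38} - 128 = - 743 \frac{2 - 304}{53} - 128 = - 743 \cdot \frac{1}{53} \left(-302\right) - 128 = \left(-743\right) \left(- \frac{302}{53}\right) - 128 = \frac{224386}{53} - 128 = \frac{217602}{53}$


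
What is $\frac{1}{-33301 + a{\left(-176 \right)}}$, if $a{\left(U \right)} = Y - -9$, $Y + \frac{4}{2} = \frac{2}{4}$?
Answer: $- \frac{2}{66587} \approx -3.0036 \cdot 10^{-5}$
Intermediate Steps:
$Y = - \frac{3}{2}$ ($Y = -2 + \frac{2}{4} = -2 + 2 \cdot \frac{1}{4} = -2 + \frac{1}{2} = - \frac{3}{2} \approx -1.5$)
$a{\left(U \right)} = \frac{15}{2}$ ($a{\left(U \right)} = - \frac{3}{2} - -9 = - \frac{3}{2} + 9 = \frac{15}{2}$)
$\frac{1}{-33301 + a{\left(-176 \right)}} = \frac{1}{-33301 + \frac{15}{2}} = \frac{1}{- \frac{66587}{2}} = - \frac{2}{66587}$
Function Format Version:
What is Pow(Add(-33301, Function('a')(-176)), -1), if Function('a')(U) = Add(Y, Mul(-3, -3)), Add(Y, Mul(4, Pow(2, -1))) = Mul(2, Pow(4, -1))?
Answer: Rational(-2, 66587) ≈ -3.0036e-5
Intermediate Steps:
Y = Rational(-3, 2) (Y = Add(-2, Mul(2, Pow(4, -1))) = Add(-2, Mul(2, Rational(1, 4))) = Add(-2, Rational(1, 2)) = Rational(-3, 2) ≈ -1.5000)
Function('a')(U) = Rational(15, 2) (Function('a')(U) = Add(Rational(-3, 2), Mul(-3, -3)) = Add(Rational(-3, 2), 9) = Rational(15, 2))
Pow(Add(-33301, Function('a')(-176)), -1) = Pow(Add(-33301, Rational(15, 2)), -1) = Pow(Rational(-66587, 2), -1) = Rational(-2, 66587)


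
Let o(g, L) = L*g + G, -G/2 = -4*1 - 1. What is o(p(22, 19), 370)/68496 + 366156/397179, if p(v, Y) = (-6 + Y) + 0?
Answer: 749850671/755699244 ≈ 0.99226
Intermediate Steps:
G = 10 (G = -2*(-4*1 - 1) = -2*(-4 - 1) = -2*(-5) = 10)
p(v, Y) = -6 + Y
o(g, L) = 10 + L*g (o(g, L) = L*g + 10 = 10 + L*g)
o(p(22, 19), 370)/68496 + 366156/397179 = (10 + 370*(-6 + 19))/68496 + 366156/397179 = (10 + 370*13)*(1/68496) + 366156*(1/397179) = (10 + 4810)*(1/68496) + 40684/44131 = 4820*(1/68496) + 40684/44131 = 1205/17124 + 40684/44131 = 749850671/755699244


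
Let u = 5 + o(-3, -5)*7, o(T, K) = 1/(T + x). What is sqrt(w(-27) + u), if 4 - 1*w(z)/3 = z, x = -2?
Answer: sqrt(2415)/5 ≈ 9.8285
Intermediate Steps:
w(z) = 12 - 3*z
o(T, K) = 1/(-2 + T) (o(T, K) = 1/(T - 2) = 1/(-2 + T))
u = 18/5 (u = 5 + 7/(-2 - 3) = 5 + 7/(-5) = 5 - 1/5*7 = 5 - 7/5 = 18/5 ≈ 3.6000)
sqrt(w(-27) + u) = sqrt((12 - 3*(-27)) + 18/5) = sqrt((12 + 81) + 18/5) = sqrt(93 + 18/5) = sqrt(483/5) = sqrt(2415)/5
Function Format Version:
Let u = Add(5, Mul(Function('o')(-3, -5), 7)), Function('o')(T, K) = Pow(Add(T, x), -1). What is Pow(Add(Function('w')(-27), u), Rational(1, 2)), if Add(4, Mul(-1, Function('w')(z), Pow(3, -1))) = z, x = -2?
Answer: Mul(Rational(1, 5), Pow(2415, Rational(1, 2))) ≈ 9.8285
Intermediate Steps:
Function('w')(z) = Add(12, Mul(-3, z))
Function('o')(T, K) = Pow(Add(-2, T), -1) (Function('o')(T, K) = Pow(Add(T, -2), -1) = Pow(Add(-2, T), -1))
u = Rational(18, 5) (u = Add(5, Mul(Pow(Add(-2, -3), -1), 7)) = Add(5, Mul(Pow(-5, -1), 7)) = Add(5, Mul(Rational(-1, 5), 7)) = Add(5, Rational(-7, 5)) = Rational(18, 5) ≈ 3.6000)
Pow(Add(Function('w')(-27), u), Rational(1, 2)) = Pow(Add(Add(12, Mul(-3, -27)), Rational(18, 5)), Rational(1, 2)) = Pow(Add(Add(12, 81), Rational(18, 5)), Rational(1, 2)) = Pow(Add(93, Rational(18, 5)), Rational(1, 2)) = Pow(Rational(483, 5), Rational(1, 2)) = Mul(Rational(1, 5), Pow(2415, Rational(1, 2)))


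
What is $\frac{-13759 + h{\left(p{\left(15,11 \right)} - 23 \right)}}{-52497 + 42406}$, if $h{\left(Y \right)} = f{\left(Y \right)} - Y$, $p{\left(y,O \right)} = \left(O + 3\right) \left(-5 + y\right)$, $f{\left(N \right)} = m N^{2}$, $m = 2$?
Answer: $- \frac{13502}{10091} \approx -1.338$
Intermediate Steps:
$f{\left(N \right)} = 2 N^{2}$
$p{\left(y,O \right)} = \left(-5 + y\right) \left(3 + O\right)$ ($p{\left(y,O \right)} = \left(3 + O\right) \left(-5 + y\right) = \left(-5 + y\right) \left(3 + O\right)$)
$h{\left(Y \right)} = - Y + 2 Y^{2}$ ($h{\left(Y \right)} = 2 Y^{2} - Y = - Y + 2 Y^{2}$)
$\frac{-13759 + h{\left(p{\left(15,11 \right)} - 23 \right)}}{-52497 + 42406} = \frac{-13759 + \left(\left(-15 - 55 + 3 \cdot 15 + 11 \cdot 15\right) - 23\right) \left(-1 + 2 \left(\left(-15 - 55 + 3 \cdot 15 + 11 \cdot 15\right) - 23\right)\right)}{-52497 + 42406} = \frac{-13759 + \left(\left(-15 - 55 + 45 + 165\right) - 23\right) \left(-1 + 2 \left(\left(-15 - 55 + 45 + 165\right) - 23\right)\right)}{-10091} = \left(-13759 + \left(140 - 23\right) \left(-1 + 2 \left(140 - 23\right)\right)\right) \left(- \frac{1}{10091}\right) = \left(-13759 + 117 \left(-1 + 2 \cdot 117\right)\right) \left(- \frac{1}{10091}\right) = \left(-13759 + 117 \left(-1 + 234\right)\right) \left(- \frac{1}{10091}\right) = \left(-13759 + 117 \cdot 233\right) \left(- \frac{1}{10091}\right) = \left(-13759 + 27261\right) \left(- \frac{1}{10091}\right) = 13502 \left(- \frac{1}{10091}\right) = - \frac{13502}{10091}$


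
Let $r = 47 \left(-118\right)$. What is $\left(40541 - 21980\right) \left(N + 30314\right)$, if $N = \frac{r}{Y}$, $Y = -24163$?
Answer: $\frac{13595611914408}{24163} \approx 5.6266 \cdot 10^{8}$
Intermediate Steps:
$r = -5546$
$N = \frac{5546}{24163}$ ($N = - \frac{5546}{-24163} = \left(-5546\right) \left(- \frac{1}{24163}\right) = \frac{5546}{24163} \approx 0.22952$)
$\left(40541 - 21980\right) \left(N + 30314\right) = \left(40541 - 21980\right) \left(\frac{5546}{24163} + 30314\right) = 18561 \cdot \frac{732482728}{24163} = \frac{13595611914408}{24163}$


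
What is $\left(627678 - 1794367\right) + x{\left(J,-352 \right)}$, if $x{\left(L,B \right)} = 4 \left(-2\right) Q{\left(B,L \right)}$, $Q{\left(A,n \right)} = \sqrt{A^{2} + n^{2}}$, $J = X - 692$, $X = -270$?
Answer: $-1166689 - 16 \sqrt{262337} \approx -1.1749 \cdot 10^{6}$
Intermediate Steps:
$J = -962$ ($J = -270 - 692 = -962$)
$x{\left(L,B \right)} = - 8 \sqrt{B^{2} + L^{2}}$ ($x{\left(L,B \right)} = 4 \left(-2\right) \sqrt{B^{2} + L^{2}} = - 8 \sqrt{B^{2} + L^{2}}$)
$\left(627678 - 1794367\right) + x{\left(J,-352 \right)} = \left(627678 - 1794367\right) - 8 \sqrt{\left(-352\right)^{2} + \left(-962\right)^{2}} = -1166689 - 8 \sqrt{123904 + 925444} = -1166689 - 8 \sqrt{1049348} = -1166689 - 8 \cdot 2 \sqrt{262337} = -1166689 - 16 \sqrt{262337}$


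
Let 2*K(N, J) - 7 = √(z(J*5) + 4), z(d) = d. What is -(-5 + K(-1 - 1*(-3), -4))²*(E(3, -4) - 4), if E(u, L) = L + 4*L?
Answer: -42 - 144*I ≈ -42.0 - 144.0*I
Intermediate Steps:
K(N, J) = 7/2 + √(4 + 5*J)/2 (K(N, J) = 7/2 + √(J*5 + 4)/2 = 7/2 + √(5*J + 4)/2 = 7/2 + √(4 + 5*J)/2)
E(u, L) = 5*L
-(-5 + K(-1 - 1*(-3), -4))²*(E(3, -4) - 4) = -(-5 + (7/2 + √(4 + 5*(-4))/2))²*(5*(-4) - 4) = -(-5 + (7/2 + √(4 - 20)/2))²*(-20 - 4) = -(-5 + (7/2 + √(-16)/2))²*(-24) = -(-5 + (7/2 + (4*I)/2))²*(-24) = -(-5 + (7/2 + 2*I))²*(-24) = -(-3/2 + 2*I)²*(-24) = -(-24)*(-3/2 + 2*I)² = 24*(-3/2 + 2*I)²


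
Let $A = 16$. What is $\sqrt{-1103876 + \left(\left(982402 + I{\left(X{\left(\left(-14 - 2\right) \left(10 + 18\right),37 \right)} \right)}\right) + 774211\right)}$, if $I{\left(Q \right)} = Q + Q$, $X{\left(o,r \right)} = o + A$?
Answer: $\sqrt{651873} \approx 807.39$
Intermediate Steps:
$X{\left(o,r \right)} = 16 + o$ ($X{\left(o,r \right)} = o + 16 = 16 + o$)
$I{\left(Q \right)} = 2 Q$
$\sqrt{-1103876 + \left(\left(982402 + I{\left(X{\left(\left(-14 - 2\right) \left(10 + 18\right),37 \right)} \right)}\right) + 774211\right)} = \sqrt{-1103876 + \left(\left(982402 + 2 \left(16 + \left(-14 - 2\right) \left(10 + 18\right)\right)\right) + 774211\right)} = \sqrt{-1103876 + \left(\left(982402 + 2 \left(16 - 448\right)\right) + 774211\right)} = \sqrt{-1103876 + \left(\left(982402 + 2 \left(-432\right)\right) + 774211\right)} = \sqrt{-1103876 + \left(\left(982402 - 864\right) + 774211\right)} = \sqrt{-1103876 + \left(981538 + 774211\right)} = \sqrt{-1103876 + 1755749} = \sqrt{651873}$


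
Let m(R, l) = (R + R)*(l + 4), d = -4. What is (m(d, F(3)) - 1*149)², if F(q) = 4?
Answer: 45369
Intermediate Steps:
m(R, l) = 2*R*(4 + l) (m(R, l) = (2*R)*(4 + l) = 2*R*(4 + l))
(m(d, F(3)) - 1*149)² = (2*(-4)*(4 + 4) - 1*149)² = (2*(-4)*8 - 149)² = (-64 - 149)² = (-213)² = 45369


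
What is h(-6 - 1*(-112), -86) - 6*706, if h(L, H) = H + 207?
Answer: -4115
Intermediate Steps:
h(L, H) = 207 + H
h(-6 - 1*(-112), -86) - 6*706 = (207 - 86) - 6*706 = 121 - 4236 = -4115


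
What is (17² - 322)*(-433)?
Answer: 14289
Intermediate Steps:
(17² - 322)*(-433) = (289 - 322)*(-433) = -33*(-433) = 14289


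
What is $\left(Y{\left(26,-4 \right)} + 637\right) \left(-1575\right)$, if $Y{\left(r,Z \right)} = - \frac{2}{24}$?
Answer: $- \frac{4012575}{4} \approx -1.0031 \cdot 10^{6}$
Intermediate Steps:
$Y{\left(r,Z \right)} = - \frac{1}{12}$ ($Y{\left(r,Z \right)} = \left(-2\right) \frac{1}{24} = - \frac{1}{12}$)
$\left(Y{\left(26,-4 \right)} + 637\right) \left(-1575\right) = \left(- \frac{1}{12} + 637\right) \left(-1575\right) = \frac{7643}{12} \left(-1575\right) = - \frac{4012575}{4}$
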